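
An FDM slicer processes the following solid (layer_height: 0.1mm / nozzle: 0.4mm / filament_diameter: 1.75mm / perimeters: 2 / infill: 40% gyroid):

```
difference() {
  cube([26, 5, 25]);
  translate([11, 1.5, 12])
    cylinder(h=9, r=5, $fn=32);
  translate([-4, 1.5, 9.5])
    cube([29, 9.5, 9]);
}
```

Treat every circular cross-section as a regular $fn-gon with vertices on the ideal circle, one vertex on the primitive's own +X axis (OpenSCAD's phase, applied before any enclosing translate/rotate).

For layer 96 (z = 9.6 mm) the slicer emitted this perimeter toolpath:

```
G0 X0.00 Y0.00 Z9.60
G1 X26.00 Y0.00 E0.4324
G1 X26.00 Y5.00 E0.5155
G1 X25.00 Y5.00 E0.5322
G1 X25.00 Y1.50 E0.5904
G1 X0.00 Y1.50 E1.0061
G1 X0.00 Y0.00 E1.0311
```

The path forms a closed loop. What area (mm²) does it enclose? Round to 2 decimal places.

Apply the shoelace formula to the sequence of (X, Y) vertices; enclosed area = 42.50 mm².

42.50 mm²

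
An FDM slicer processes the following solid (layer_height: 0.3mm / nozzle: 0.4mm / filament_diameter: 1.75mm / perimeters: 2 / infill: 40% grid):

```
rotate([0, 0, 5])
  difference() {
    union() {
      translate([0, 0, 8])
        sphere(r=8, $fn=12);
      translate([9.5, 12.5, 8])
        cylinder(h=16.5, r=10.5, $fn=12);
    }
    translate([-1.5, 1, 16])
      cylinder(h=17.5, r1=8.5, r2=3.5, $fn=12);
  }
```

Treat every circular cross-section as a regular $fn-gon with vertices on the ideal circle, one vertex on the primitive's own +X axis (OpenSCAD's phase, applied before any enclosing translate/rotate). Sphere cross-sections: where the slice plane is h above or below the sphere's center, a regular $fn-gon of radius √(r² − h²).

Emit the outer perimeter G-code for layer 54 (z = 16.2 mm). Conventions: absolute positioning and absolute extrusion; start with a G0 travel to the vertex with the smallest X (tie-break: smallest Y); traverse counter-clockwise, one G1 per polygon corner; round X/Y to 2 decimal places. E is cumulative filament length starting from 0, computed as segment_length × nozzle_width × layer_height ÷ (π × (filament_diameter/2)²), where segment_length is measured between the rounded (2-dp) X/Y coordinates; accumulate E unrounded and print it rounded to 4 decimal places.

At z = 16.2 mm: the sphere does not reach this height (|z−center|=8.200 > r=8); the r=10.5 cylinder at (9.5, 12.5) gives a regular 12-gon of circumradius 10.5 (constant along its height); Taking the union: only the r=10.5 cylinder at (9.5, 12.5) is present, so the union is just that shape — 1 connected region; the cone at (-1.5, 1): at t=0.011 of its height the radius interpolates to r₁+(r₂−r₁)t = 8.443, giving a regular 12-gon of that circumradius; After the difference (first − rest): starting from the result so far, the cone at (-1.5, 1) partially overlaps it — only the 16.52 mm² overlap (of its 213.85 mm²) is removed, clipping the outline — 1 connected region; (whole slice rotated 5° about Z — lengths, areas and connectivity unchanged). The outline is a single polygon with 14 vertices. Extrusion per mm of travel: 0.4 × 0.3 / (π × 0.875²) = 0.049890. Accumulating E over each segment gives final E = 3.2622.

G0 X-2.09 Y12.37 Z16.20
G1 X-0.87 Y9.02 E0.1779
G1 X1.99 Y8.52 E0.3227
G1 X5.33 Y5.71 E0.5405
G1 X6.19 Y3.37 E0.6649
G1 X9.29 Y2.82 E0.8219
G1 X14.40 Y4.68 E1.0932
G1 X17.89 Y8.84 E1.3641
G1 X18.83 Y14.20 E1.6356
G1 X16.98 Y19.30 E1.9063
G1 X12.81 Y22.80 E2.1779
G1 X7.46 Y23.74 E2.4489
G1 X2.35 Y21.88 E2.7202
G1 X-1.14 Y17.72 E2.9911
G1 X-2.09 Y12.37 E3.2622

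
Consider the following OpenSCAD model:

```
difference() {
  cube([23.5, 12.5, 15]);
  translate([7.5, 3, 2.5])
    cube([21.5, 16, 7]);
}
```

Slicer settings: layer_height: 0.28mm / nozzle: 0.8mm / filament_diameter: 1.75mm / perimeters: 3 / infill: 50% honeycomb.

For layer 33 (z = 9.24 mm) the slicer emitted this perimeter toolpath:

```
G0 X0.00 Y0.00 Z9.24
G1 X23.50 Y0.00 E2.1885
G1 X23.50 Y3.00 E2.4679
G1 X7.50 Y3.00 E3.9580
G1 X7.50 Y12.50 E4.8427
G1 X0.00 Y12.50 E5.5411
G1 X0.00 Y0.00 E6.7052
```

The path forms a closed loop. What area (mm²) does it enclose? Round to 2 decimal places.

141.75 mm²

Apply the shoelace formula to the sequence of (X, Y) vertices; enclosed area = 141.75 mm².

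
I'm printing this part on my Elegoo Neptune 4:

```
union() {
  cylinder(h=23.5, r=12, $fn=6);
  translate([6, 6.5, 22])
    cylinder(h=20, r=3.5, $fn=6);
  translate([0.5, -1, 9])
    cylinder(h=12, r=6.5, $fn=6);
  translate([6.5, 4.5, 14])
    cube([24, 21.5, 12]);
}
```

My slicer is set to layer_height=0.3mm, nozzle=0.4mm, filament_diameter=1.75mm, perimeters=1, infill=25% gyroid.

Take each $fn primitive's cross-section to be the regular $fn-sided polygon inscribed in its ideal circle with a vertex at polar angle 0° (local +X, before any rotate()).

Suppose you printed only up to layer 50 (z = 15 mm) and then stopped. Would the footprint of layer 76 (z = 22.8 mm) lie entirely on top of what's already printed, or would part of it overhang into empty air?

entirely on top

Compare the two slices. At z = 15: the cylinder: section is a regular 6-gon, circumradius r=12 (area = (6/2)·12.000²·sin(360°/6) = 374.12 mm²); the cylinder at (6, 6.5) does not reach this height (z outside [22, 42]); the r=6.5 cylinder at (0.5, -1) contributes a regular 6-gon of circumradius 6.5 (area = (6/2)·6.500²·sin(360°/6) = 109.77 mm²); the cube at (6.5, 4.5) (footprint 24×21.5) is included at this height (area 516.00 mm²); Combining (union): the regions partially overlap — summed areas 999.89 mm² minus the doubly-counted overlap 117.06 mm² gives 882.83 mm² — area = 882.83 mm². At z = 22.8: the cylinder: section is a regular 6-gon, circumradius r=12 (area = (6/2)·12.000²·sin(360°/6) = 374.12 mm²); the cylinder at (6, 6.5): section is a regular 6-gon, circumradius r=3.5 (area = (6/2)·3.500²·sin(360°/6) = 31.83 mm²); the cylinder at (0.5, -1) is not intersected at this z (z outside [9, 21]); the cube at (6.5, 4.5) is present — its section is the full 24×21.5 rectangle (area 516.00 mm²); Taking the union: the regions partially overlap — summed areas 921.95 mm² minus the doubly-counted overlap 39.12 mm² gives 882.83 mm² — area = 882.83 mm². Checking containment: the cross-section at z = 22.8 is a subset of the cross-section at z = 15.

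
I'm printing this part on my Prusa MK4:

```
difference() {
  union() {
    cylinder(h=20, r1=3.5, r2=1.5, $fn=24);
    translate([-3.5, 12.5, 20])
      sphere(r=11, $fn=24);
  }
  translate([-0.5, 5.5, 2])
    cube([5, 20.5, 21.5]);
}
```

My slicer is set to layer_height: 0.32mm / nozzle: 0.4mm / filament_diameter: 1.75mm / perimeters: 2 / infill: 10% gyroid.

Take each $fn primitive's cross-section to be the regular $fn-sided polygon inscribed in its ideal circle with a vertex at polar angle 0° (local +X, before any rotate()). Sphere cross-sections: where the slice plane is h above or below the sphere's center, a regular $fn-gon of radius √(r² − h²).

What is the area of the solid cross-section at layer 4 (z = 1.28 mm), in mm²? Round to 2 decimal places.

35.31 mm²

At z = 1.28 mm: the cone contributes a regular 24-gon of circumradius 3.372 (interpolated between r1=3.5 and r2=1.5 at t=0.064) (area = (24/2)·3.372²·sin(360°/24) = 35.31 mm²); the sphere at (-3.5, 12.5) is absent (|z−center|=18.720 > r=11); Merging all regions: only the cone is present, so the union is just that shape — area = 35.31 mm²; the cube at (-0.5, 5.5) is not intersected at this z (z outside [2, 23.5]); Subtracting the remaining from the first: none of the subtracted shapes is present at this height, so the result so far is unchanged — area = 35.31 mm². Overall, the cross-section is a single solid region. Net area = 35.31 mm².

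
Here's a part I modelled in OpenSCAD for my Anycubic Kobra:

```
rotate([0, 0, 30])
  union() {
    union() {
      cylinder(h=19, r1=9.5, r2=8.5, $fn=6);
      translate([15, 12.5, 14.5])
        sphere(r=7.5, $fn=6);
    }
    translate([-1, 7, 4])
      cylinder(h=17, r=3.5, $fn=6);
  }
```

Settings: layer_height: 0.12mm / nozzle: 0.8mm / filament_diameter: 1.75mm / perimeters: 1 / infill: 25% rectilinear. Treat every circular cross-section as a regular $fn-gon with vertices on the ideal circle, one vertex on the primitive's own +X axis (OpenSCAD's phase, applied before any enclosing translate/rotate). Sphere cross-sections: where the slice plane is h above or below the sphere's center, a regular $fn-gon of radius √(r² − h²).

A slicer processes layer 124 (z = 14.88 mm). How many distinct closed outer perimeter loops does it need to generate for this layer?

At z = 14.88 mm: the cone (r1=9.5→r2=8.5) has section circumradius 8.717 here — a regular 6-gon; the sphere at (15, 12.5): section is a regular 6-gon, circumradius = √(r²−h²) = √(7.5²−0.38²) = 7.490; Merging all regions: the 2 present regions are separate (no shared area or edge), so areas and boundary lengths simply add and each stays a separate island — 2 connected regions; the cylinder at (-1, 7): section is a regular 6-gon, circumradius r=3.5; Taking the union: the regions partially overlap (shared area 19.58 mm²), so overlapping operands fuse into one piece — 2 connected regions; (whole slice rotated 30° about Z — lengths, areas and connectivity unchanged). The result has 2 disconnected regions.

2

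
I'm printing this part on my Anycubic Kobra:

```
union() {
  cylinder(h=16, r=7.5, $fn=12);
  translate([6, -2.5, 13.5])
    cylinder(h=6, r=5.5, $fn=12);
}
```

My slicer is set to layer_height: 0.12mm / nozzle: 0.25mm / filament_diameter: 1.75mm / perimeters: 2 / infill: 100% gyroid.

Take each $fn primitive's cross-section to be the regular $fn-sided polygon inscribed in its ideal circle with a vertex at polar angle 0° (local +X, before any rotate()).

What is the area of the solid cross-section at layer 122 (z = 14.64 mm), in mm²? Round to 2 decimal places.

212.82 mm²

At z = 14.64 mm: the cylinder: section is a regular 12-gon, circumradius r=7.5 (area = (12/2)·7.500²·sin(360°/12) = 168.75 mm²); the r=5.5 cylinder at (6, -2.5) contributes a regular 12-gon of circumradius 5.5 (area = (12/2)·5.500²·sin(360°/12) = 90.75 mm²); Merging all regions: the regions partially overlap — summed areas 259.50 mm² minus the doubly-counted overlap 46.68 mm² gives 212.82 mm² — area = 212.82 mm². Overall, the cross-section is a single solid region. Net area = 212.82 mm².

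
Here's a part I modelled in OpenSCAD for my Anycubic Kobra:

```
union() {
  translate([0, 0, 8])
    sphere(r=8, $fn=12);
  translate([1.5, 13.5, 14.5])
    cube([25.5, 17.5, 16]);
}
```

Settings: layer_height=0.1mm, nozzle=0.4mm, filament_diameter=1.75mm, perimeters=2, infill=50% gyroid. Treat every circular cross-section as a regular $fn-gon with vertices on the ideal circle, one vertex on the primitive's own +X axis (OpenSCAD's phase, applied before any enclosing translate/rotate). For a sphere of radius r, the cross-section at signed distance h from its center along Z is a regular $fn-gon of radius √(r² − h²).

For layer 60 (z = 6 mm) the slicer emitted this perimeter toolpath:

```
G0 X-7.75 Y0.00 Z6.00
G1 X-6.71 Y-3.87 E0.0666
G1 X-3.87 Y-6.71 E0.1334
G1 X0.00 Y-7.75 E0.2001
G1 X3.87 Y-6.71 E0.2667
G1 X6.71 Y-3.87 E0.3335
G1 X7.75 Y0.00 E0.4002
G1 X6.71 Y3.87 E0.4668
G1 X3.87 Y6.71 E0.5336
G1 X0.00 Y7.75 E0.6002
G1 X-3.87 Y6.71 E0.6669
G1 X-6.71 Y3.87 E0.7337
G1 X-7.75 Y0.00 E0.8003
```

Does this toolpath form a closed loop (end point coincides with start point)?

Start point (G0): (-7.75, 0.00). End point (last G1): the path returns to the start — closed.

yes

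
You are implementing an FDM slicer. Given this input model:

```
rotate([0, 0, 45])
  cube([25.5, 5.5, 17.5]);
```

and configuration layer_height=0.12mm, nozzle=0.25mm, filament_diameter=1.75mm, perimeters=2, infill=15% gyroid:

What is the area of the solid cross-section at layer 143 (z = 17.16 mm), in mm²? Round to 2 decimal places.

At z = 17.16 mm: the 25.5×5.5 cube contributes its full rectangle (area 140.25 mm²); (whole slice rotated 45° about Z — lengths, areas and connectivity unchanged). Overall, the cross-section is a single solid region. Net area = 140.25 mm².

140.25 mm²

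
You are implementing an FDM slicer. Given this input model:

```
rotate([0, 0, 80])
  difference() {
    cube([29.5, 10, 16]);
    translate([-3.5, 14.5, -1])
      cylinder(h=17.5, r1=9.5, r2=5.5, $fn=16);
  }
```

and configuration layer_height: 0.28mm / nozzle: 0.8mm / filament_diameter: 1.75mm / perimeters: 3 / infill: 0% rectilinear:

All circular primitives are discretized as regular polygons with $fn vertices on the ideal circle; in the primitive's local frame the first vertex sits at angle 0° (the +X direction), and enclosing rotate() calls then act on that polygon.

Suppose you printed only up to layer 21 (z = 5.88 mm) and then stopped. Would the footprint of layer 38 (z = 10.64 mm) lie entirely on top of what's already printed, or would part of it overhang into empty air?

part overhangs

Compare the two slices. At z = 5.88: the cube (footprint 29.5×10) is included at this height (area 295.00 mm²); the cone at (-3.5, 14.5) contributes a regular 16-gon of circumradius 7.927 (interpolated between r1=9.5 and r2=5.5 at t=0.393) (area = (16/2)·7.927²·sin(360°/16) = 192.40 mm²); Subtracting the remaining from the first: starting from the 29.5×10 cube (295.00 mm²), the cone at (-3.5, 14.5) partially overlaps it — only the 4.22 mm² overlap (of its 192.40 mm²) is removed, clipping the outline — area = 290.78 mm²; (whole slice rotated 80° about Z — lengths, areas and connectivity unchanged). At z = 10.64: the cube is present — its section is the full 29.5×10 rectangle (area 295.00 mm²); the cone at (-3.5, 14.5): at t=0.665 of its height the radius interpolates to r₁+(r₂−r₁)t = 6.839, giving a regular 16-gon of that circumradius (area = (16/2)·6.839²·sin(360°/16) = 143.21 mm²); Taking the first minus the rest: starting from the 29.5×10 cube (295.00 mm²), the cone at (-3.5, 14.5) partially overlaps it — only the 1.08 mm² overlap (of its 143.21 mm²) is removed, clipping the outline — area = 293.92 mm²; (rotated 80° about Z; rotation is an isometry so areas/perimeters/island counts are preserved). Checking containment: at z = 10.64 the cross-section extends beyond the z = 5.88 cross-section by about 3.13 mm².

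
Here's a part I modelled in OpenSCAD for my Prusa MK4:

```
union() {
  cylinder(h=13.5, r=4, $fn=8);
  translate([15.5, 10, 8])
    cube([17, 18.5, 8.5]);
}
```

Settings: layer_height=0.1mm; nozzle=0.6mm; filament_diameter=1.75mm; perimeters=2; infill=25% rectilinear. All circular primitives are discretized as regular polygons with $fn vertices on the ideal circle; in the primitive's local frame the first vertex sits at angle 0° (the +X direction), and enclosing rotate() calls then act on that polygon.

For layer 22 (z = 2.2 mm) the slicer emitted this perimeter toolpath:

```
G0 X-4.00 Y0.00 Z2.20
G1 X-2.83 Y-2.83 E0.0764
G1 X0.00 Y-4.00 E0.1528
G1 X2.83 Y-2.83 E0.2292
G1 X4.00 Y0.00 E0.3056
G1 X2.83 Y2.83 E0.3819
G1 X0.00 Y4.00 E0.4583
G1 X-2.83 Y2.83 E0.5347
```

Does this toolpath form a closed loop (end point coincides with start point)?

Start point (G0): (-4.00, 0.00). End point (last G1): the path does not return to the start — open.

no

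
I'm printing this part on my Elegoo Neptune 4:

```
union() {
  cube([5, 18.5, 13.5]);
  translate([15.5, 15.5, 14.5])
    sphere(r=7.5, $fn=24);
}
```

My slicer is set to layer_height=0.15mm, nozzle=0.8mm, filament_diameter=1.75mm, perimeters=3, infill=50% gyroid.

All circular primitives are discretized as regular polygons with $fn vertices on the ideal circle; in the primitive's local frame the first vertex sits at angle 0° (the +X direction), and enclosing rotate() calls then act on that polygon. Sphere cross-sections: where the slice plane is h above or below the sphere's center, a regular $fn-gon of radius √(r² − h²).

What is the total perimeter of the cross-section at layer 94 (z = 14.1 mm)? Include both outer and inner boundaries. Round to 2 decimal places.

46.92 mm

At z = 14.1 mm: the cube is absent (z outside [0, 13.5]); the r=7.5 sphere at (15.5, 15.5) slices to a regular 24-gon of circumradius 7.489 (√(r²−h²) with h=0.4 from center) (perimeter = 2·24·7.489·sin(180°/24) = 46.92 mm); Taking the union: only the r=7.5 sphere at (15.5, 15.5) is present, so the union is just that shape — boundary = 46.92 mm. Overall, the cross-section is a single solid region. Total boundary length (outer) = 46.92 mm.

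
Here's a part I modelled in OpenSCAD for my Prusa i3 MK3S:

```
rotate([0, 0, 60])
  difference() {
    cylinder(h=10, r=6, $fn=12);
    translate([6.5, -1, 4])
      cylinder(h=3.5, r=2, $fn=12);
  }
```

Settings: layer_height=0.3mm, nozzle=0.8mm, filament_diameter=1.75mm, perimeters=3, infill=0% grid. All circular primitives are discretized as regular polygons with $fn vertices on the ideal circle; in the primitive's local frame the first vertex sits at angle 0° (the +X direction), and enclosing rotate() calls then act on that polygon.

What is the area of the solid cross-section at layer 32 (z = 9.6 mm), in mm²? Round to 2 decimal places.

At z = 9.6 mm: the cylinder: section is a regular 12-gon, circumradius r=6 (area = (12/2)·6.000²·sin(360°/12) = 108.00 mm²); the cylinder at (6.5, -1) is absent (z outside [4, 7.5]); Subtracting the remaining from the first: none of the subtracted shapes is present at this height, so the r=6 cylinder is unchanged — area = 108.00 mm²; (rotated 60° about Z; rotation is an isometry so areas/perimeters/island counts are preserved). Overall, the cross-section is a single solid region. Net area = 108.00 mm².

108.00 mm²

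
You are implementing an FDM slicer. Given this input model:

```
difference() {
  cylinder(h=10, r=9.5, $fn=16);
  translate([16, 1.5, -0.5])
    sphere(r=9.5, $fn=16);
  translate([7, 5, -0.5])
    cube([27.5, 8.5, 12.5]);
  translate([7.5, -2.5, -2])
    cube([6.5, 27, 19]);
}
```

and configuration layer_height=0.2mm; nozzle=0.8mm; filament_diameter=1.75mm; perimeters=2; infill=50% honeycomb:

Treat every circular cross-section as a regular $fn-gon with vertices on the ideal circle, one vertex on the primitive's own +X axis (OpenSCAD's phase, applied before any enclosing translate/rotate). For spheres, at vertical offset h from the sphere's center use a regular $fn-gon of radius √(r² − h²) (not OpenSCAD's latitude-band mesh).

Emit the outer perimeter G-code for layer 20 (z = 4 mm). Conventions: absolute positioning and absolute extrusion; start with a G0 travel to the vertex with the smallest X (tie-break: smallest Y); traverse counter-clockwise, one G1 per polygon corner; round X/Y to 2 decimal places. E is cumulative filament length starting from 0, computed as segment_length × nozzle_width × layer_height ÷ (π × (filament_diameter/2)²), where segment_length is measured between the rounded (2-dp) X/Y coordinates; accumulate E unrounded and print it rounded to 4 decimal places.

At z = 4 mm: the r=9.5 cylinder contributes a regular 16-gon of circumradius 9.5; the r=9.5 sphere at (16, 1.5) slices to a regular 16-gon of circumradius 8.367 (√(r²−h²) with h=4.5 from center); the cube at (7, 5) is present — its section is the full 27.5×8.5 rectangle; the 6.5×27 cube at (7.5, -2.5) contributes its full rectangle; Subtracting the remaining from the first: starting from the r=9.5 cylinder, the r=9.5 sphere at (16, 1.5) partially overlaps it — only the 7.64 mm² overlap (of its 214.30 mm²) is removed, clipping the outline; the 27.5×8.5 cube at (7, 5) partially overlaps it — only the 0.56 mm² overlap (of its 233.75 mm²) is removed, clipping the outline; the 6.5×27 cube at (7.5, -2.5) partially overlaps it — only the 3.84 mm² overlap (of its 175.50 mm²) is removed, clipping the outline — 1 connected region. The outline is a single polygon with 20 vertices. Extrusion per mm of travel: 0.8 × 0.2 / (π × 0.875²) = 0.066520. Accumulating E over each segment gives final E = 4.0253.

G0 X-9.50 Y0.00 Z4.00
G1 X-8.78 Y-3.64 E0.2468
G1 X-6.72 Y-6.72 E0.4933
G1 X-3.64 Y-8.78 E0.7398
G1 X0.00 Y-9.50 E0.9866
G1 X3.64 Y-8.78 E1.2334
G1 X6.72 Y-6.72 E1.4799
G1 X8.78 Y-3.64 E1.7264
G1 X8.96 Y-2.73 E1.7881
G1 X8.80 Y-2.50 E1.8068
G1 X7.50 Y-2.50 E1.8932
G1 X7.50 Y5.00 E2.3921
G1 X7.00 Y5.00 E2.4254
G1 X7.00 Y6.29 E2.5112
G1 X6.72 Y6.72 E2.5453
G1 X3.64 Y8.78 E2.7918
G1 X0.00 Y9.50 E3.0386
G1 X-3.64 Y8.78 E3.2855
G1 X-6.72 Y6.72 E3.5320
G1 X-8.78 Y3.64 E3.7784
G1 X-9.50 Y0.00 E4.0253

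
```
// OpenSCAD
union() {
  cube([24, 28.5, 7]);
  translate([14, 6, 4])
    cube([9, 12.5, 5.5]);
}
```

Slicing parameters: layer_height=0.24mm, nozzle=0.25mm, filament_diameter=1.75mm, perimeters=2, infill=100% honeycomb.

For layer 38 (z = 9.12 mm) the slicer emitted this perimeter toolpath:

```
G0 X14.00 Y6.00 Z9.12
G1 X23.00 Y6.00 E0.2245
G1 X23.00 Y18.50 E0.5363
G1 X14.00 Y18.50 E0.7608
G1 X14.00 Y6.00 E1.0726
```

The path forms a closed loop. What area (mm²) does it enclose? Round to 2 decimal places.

112.50 mm²

Apply the shoelace formula to the sequence of (X, Y) vertices; enclosed area = 112.50 mm².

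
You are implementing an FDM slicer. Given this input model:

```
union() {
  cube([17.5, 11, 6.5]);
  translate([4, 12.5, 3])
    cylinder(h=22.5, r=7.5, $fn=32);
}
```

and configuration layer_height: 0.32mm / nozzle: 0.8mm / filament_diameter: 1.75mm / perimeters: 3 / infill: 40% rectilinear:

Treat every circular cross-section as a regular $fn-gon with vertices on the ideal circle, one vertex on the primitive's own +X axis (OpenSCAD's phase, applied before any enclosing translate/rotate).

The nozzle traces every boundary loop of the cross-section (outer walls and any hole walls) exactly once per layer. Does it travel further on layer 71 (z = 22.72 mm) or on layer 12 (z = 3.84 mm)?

layer 12 (z = 3.84 mm)

Layer 71 (z = 22.72): the cube does not reach this height (z outside [0, 6.5]); the r=7.5 cylinder at (4, 12.5) contributes a regular 32-gon of circumradius 7.5 (perimeter = 2·32·7.500·sin(180°/32) = 47.05 mm); Merging all regions: only the r=7.5 cylinder at (4, 12.5) is present, so the union is just that shape — boundary = 47.05 mm. So its perimeter = 47.05 mm. Layer 12 (z = 3.84): the cube (footprint 17.5×11) is included at this height (perimeter 57.00 mm); the r=7.5 cylinder at (4, 12.5) contributes a regular 32-gon of circumradius 7.5 (perimeter = 2·32·7.500·sin(180°/32) = 47.05 mm); Combining (union): the regions partially overlap (shared area 55.16 mm²), so the edge portions inside another operand are dropped and the merged outline is re-measured after clipping — boundary = 73.40 mm. So its perimeter = 73.40 mm. Layer 12 is larger (73.40 vs 47.05 mm).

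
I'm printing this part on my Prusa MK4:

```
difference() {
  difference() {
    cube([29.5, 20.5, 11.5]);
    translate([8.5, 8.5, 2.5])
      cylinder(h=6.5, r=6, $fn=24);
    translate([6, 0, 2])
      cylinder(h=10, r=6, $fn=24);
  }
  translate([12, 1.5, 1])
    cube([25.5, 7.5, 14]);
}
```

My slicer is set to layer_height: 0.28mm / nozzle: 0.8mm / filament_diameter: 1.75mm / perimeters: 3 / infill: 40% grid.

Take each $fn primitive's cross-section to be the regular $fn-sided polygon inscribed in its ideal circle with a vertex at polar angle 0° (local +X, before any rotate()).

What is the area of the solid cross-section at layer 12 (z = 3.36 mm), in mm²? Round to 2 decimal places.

At z = 3.36 mm: the 29.5×20.5 cube contributes its full rectangle (area 604.75 mm²); the cylinder at (8.5, 8.5): section is a regular 24-gon, circumradius r=6 (area = (24/2)·6.000²·sin(360°/24) = 111.81 mm²); the r=6 cylinder at (6, 0) gives a regular 24-gon of circumradius 6 (constant along its height) (area = (24/2)·6.000²·sin(360°/24) = 111.81 mm²); Taking the first minus the rest: starting from the 29.5×20.5 cube (604.75 mm²), the r=6 cylinder at (8.5, 8.5) lies wholly inside it (removes its full 111.81 mm² and its 37.59 mm outline becomes a hole wall); the r=6 cylinder at (6, 0) partially overlaps it — only the 39.09 mm² overlap (of its 111.81 mm²) is removed, clipping the outline — area = 453.86 mm²; the 25.5×7.5 cube at (12, 1.5) contributes its full rectangle (area 191.25 mm²); Subtracting the remaining from the first: starting from that combined region (453.86 mm²), the 25.5×7.5 cube at (12, 1.5) partially overlaps it — only the 121.68 mm² overlap (of its 191.25 mm²) is removed, clipping the outline — area = 332.18 mm². Overall, the cross-section has 2 separate islands. Net area = 332.18 mm².

332.18 mm²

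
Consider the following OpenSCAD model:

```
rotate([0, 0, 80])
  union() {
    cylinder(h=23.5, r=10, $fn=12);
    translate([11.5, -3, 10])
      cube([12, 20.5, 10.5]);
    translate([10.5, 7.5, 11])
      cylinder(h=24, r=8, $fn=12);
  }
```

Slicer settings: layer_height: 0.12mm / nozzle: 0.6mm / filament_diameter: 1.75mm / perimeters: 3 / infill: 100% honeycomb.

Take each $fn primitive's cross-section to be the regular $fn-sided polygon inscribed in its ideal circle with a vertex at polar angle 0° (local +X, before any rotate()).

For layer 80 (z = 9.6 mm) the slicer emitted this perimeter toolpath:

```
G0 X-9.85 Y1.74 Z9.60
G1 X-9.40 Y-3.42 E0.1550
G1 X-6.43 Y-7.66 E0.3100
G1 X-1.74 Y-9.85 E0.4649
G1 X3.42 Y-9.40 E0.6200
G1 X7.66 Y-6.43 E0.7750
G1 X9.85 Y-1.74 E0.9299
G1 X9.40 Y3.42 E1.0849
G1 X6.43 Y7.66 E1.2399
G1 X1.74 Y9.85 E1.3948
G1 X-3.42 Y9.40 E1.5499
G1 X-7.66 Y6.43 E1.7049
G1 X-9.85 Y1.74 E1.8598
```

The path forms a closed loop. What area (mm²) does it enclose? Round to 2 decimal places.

Apply the shoelace formula to the sequence of (X, Y) vertices; enclosed area = 300.13 mm².

300.13 mm²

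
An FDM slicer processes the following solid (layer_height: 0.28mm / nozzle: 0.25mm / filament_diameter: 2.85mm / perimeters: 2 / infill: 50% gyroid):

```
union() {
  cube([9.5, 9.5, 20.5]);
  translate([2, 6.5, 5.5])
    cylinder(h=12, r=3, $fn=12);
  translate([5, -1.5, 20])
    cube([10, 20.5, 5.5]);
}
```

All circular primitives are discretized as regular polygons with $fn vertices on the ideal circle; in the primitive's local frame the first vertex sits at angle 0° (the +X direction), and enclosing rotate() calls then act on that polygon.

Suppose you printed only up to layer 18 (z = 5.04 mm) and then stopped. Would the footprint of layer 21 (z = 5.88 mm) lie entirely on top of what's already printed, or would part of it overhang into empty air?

Compare the two slices. At z = 5.04: the cube (footprint 9.5×9.5) is included at this height (area 90.25 mm²); the cylinder at (2, 6.5) is not intersected at this z (z outside [5.5, 17.5]); the cube at (5, -1.5) does not reach this height (z outside [20, 25.5]); Taking the union: only the 9.5×9.5 cube is present, so the union is just that shape — area = 90.25 mm². At z = 5.88: the cube (footprint 9.5×9.5) is included at this height (area 90.25 mm²); the r=3 cylinder at (2, 6.5) gives a regular 12-gon of circumradius 3 (constant along its height) (area = (12/2)·3.000²·sin(360°/12) = 27.00 mm²); the cube at (5, -1.5) does not reach this height (z outside [20, 25.5]); Taking the union: the regions partially overlap — summed areas 117.25 mm² minus the doubly-counted overlap 24.25 mm² gives 93.00 mm² — area = 93.00 mm². Checking containment: at z = 5.88 the cross-section extends beyond the z = 5.04 cross-section by about 2.75 mm².

part overhangs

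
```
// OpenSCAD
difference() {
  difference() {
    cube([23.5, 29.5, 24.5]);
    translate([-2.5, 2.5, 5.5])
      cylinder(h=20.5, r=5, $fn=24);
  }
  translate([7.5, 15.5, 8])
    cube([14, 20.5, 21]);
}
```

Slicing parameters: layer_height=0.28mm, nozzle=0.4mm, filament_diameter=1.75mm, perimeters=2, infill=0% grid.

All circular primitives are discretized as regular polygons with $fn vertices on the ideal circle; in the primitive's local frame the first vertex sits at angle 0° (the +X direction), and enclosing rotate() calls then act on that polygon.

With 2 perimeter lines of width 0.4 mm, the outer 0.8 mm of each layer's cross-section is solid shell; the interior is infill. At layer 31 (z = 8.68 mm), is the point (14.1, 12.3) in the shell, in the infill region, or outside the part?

At z = 8.68 mm: the cube is present — its section is the full 23.5×29.5 rectangle; the cylinder at (-2.5, 2.5): section is a regular 24-gon, circumradius r=5; Subtracting the remaining from the first: starting from the 23.5×29.5 cube, the r=5 cylinder at (-2.5, 2.5) partially overlaps it — only the 13.16 mm² overlap (of its 77.65 mm²) is removed, clipping the outline — 1 connected region; the cube at (7.5, 15.5) (footprint 14×20.5) is included at this height; Taking the first minus the rest: starting from the result so far, the 14×20.5 cube at (7.5, 15.5) partially overlaps it — only the 196.00 mm² overlap (of its 287.00 mm²) is removed, clipping the outline — 1 connected region. Overall, the cross-section is a single solid region. The nearest boundary edge runs (7.50, 15.50)→(21.50, 15.50); distance from the point to it = 3.20 mm. The point is inside the cross-section and 3.20 mm from the nearest boundary — more than the 0.8 mm shell width (2 × 0.4), so it's in the infill interior.

infill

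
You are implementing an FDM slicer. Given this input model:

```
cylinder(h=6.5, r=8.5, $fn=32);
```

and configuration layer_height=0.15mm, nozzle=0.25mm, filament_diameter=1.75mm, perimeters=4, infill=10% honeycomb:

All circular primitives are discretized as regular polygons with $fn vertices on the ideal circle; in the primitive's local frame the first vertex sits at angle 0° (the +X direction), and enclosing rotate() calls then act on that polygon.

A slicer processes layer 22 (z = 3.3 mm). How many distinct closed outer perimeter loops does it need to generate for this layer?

At z = 3.3 mm: the r=8.5 cylinder gives a regular 32-gon of circumradius 8.5 (constant along its height). The result has 1 disconnected region.

1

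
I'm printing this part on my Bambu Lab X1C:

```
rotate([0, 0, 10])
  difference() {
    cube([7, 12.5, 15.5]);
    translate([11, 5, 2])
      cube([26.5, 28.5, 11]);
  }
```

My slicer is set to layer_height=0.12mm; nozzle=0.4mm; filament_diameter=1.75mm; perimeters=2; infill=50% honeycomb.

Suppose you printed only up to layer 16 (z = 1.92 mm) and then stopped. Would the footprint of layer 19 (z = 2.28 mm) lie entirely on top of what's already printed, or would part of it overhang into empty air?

Compare the two slices. At z = 1.92: the 7×12.5 cube contributes its full rectangle (area 87.50 mm²); the cube at (11, 5) does not reach this height (z outside [2, 13]); Taking the first minus the rest: none of the subtracted shapes is present at this height, so the 7×12.5 cube is unchanged — area = 87.50 mm²; (rotated 10° about Z; rotation is an isometry so areas/perimeters/island counts are preserved). At z = 2.28: the cube is present — its section is the full 7×12.5 rectangle (area 87.50 mm²); the cube at (11, 5) (footprint 26.5×28.5) is included at this height (area 755.25 mm²); Taking the first minus the rest: starting from the 7×12.5 cube (87.50 mm²), the 26.5×28.5 cube at (11, 5) misses the remaining region (no effect) — area = 87.50 mm²; (rotated 10° about Z; rotation is an isometry so areas/perimeters/island counts are preserved). Checking containment: the cross-section at z = 2.28 is a subset of the cross-section at z = 1.92.

entirely on top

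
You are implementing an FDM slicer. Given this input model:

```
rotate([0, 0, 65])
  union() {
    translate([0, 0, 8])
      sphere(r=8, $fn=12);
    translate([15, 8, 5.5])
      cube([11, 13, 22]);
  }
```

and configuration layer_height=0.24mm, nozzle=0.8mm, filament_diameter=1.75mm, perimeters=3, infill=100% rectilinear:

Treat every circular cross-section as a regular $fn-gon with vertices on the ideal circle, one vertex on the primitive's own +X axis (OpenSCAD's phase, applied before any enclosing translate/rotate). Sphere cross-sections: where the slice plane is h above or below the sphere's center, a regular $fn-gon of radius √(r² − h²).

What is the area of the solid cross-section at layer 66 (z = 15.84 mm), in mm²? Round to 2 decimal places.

150.60 mm²

At z = 15.84 mm: the sphere: section is a regular 12-gon, circumradius = √(r²−h²) = √(8²−7.84²) = 1.592 (area = (12/2)·1.592²·sin(360°/12) = 7.60 mm²); the 11×13 cube at (15, 8) contributes its full rectangle (area 143.00 mm²); Combining (union): the 2 present regions are separate (no shared area or edge), so areas and boundary lengths simply add and each stays a separate island — area = 150.60 mm²; (whole slice rotated 65° about Z — lengths, areas and connectivity unchanged). Overall, the cross-section has 2 separate islands. Net area = 150.60 mm².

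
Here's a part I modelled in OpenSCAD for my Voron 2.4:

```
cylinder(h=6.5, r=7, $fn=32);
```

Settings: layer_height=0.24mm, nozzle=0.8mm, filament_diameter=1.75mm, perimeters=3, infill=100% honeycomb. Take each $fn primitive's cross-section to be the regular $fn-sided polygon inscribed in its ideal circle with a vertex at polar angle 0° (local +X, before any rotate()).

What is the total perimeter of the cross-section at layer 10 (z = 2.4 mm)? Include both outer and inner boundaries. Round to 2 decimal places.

At z = 2.4 mm: the r=7 cylinder gives a regular 32-gon of circumradius 7 (constant along its height) (perimeter = 2·32·7.000·sin(180°/32) = 43.91 mm). Overall, the cross-section is a single solid region. Total boundary length (outer) = 43.91 mm.

43.91 mm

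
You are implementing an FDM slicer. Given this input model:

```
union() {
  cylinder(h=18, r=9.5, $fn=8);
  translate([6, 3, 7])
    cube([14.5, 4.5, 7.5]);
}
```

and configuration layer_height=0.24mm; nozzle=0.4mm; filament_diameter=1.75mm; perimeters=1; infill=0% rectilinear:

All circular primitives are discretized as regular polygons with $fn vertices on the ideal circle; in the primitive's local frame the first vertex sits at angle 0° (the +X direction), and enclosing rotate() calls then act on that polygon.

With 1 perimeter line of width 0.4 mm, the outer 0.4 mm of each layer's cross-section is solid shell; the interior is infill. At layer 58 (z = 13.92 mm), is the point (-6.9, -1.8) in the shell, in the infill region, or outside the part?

At z = 13.92 mm: the cylinder: section is a regular 8-gon, circumradius r=9.5; the cube at (6, 3) (footprint 14.5×4.5) is included at this height; Taking the union: the regions partially overlap (shared area 5.64 mm²), so overlapping operands fuse into one piece — 1 connected region. Overall, the cross-section is a single solid region. The nearest boundary edge runs (-6.72, -6.72)→(-9.50, 0.00); distance from the point to it = 1.71 mm. The point is inside the cross-section and 1.71 mm from the nearest boundary — more than the 0.4 mm shell width (1 × 0.4), so it's in the infill interior.

infill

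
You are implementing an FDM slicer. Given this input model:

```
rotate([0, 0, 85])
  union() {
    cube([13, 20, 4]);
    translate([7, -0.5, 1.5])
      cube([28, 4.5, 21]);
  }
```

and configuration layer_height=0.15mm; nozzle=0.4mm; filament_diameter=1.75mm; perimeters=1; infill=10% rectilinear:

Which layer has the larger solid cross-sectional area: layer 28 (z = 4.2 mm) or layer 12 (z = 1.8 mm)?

Layer 28 (z = 4.2): the cube does not reach this height (z outside [0, 4]); the cube at (7, -0.5) (footprint 28×4.5) is included at this height (area 126.00 mm²); Merging all regions: only the 28×4.5 cube at (7, -0.5) is present, so the union is just that shape — area = 126.00 mm²; (whole slice rotated 85° about Z — lengths, areas and connectivity unchanged). So its area = 126.00 mm². Layer 12 (z = 1.8): the cube (footprint 13×20) is included at this height (area 260.00 mm²); the cube at (7, -0.5) is present — its section is the full 28×4.5 rectangle (area 126.00 mm²); Merging all regions: the regions partially overlap — summed areas 386.00 mm² minus the doubly-counted overlap 24.00 mm² gives 362.00 mm² — area = 362.00 mm²; (whole slice rotated 85° about Z — lengths, areas and connectivity unchanged). So its area = 362.00 mm². Layer 12 is larger (362.00 vs 126.00 mm²).

layer 12 (z = 1.8 mm)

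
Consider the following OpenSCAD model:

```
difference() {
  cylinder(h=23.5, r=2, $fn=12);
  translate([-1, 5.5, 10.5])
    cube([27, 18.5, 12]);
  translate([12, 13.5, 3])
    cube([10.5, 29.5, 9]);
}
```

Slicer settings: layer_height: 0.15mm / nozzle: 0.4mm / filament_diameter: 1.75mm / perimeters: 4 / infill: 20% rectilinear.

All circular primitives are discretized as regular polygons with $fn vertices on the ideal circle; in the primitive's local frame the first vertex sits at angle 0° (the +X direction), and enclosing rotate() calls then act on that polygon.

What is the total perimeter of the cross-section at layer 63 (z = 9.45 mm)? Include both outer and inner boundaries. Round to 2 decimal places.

12.42 mm

At z = 9.45 mm: the r=2 cylinder contributes a regular 12-gon of circumradius 2 (perimeter = 2·12·2.000·sin(180°/12) = 12.42 mm); the cube at (-1, 5.5) does not reach this height (z outside [10.5, 22.5]); the cube at (12, 13.5) (footprint 10.5×29.5) is included at this height (perimeter 80.00 mm); After the difference (first − rest): starting from the r=2 cylinder, the 10.5×29.5 cube at (12, 13.5) misses the remaining region (no effect) — boundary = 12.42 mm. Overall, the cross-section is a single solid region. Total boundary length (outer) = 12.42 mm.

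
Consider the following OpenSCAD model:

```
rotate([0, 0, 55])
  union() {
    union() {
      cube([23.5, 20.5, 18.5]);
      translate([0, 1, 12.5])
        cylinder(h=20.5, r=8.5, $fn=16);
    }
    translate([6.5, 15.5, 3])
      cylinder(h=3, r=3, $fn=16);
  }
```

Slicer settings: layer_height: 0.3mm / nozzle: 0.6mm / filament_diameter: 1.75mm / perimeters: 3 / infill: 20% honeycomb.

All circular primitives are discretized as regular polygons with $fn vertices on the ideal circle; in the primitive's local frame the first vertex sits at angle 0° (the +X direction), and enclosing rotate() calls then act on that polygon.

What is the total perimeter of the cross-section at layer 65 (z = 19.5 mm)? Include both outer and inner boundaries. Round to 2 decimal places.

At z = 19.5 mm: the cube is absent (z outside [0, 18.5]); the r=8.5 cylinder at (0, 1) contributes a regular 16-gon of circumradius 8.5 (perimeter = 2·16·8.500·sin(180°/16) = 53.06 mm); Taking the union: only the r=8.5 cylinder at (0, 1) is present, so the union is just that shape — boundary = 53.06 mm; the cylinder at (6.5, 15.5) is not intersected at this z (z outside [3, 6]); Merging all regions: only that combined region is present, so the union is just that shape — boundary = 53.06 mm; (whole slice rotated 55° about Z — lengths, areas and connectivity unchanged). Overall, the cross-section is a single solid region. Total boundary length (outer) = 53.06 mm.

53.06 mm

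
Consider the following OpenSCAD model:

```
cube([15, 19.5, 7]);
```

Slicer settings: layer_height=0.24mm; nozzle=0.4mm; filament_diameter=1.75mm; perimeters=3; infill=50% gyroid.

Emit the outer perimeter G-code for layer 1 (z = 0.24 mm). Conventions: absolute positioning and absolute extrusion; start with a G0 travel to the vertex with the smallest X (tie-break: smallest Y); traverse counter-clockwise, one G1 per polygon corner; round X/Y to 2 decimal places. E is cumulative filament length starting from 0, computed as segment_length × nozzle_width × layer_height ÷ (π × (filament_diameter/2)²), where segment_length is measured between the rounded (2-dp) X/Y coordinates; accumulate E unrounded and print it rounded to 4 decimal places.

At z = 0.24 mm: the cube (footprint 15×19.5) is included at this height. The outline is a single polygon with 4 vertices. Extrusion per mm of travel: 0.4 × 0.24 / (π × 0.875²) = 0.039912. Accumulating E over each segment gives final E = 2.7539.

G0 X0.00 Y0.00 Z0.24
G1 X15.00 Y0.00 E0.5987
G1 X15.00 Y19.50 E1.3770
G1 X0.00 Y19.50 E1.9757
G1 X0.00 Y0.00 E2.7539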